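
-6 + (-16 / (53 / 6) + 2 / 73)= -30116 / 3869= -7.78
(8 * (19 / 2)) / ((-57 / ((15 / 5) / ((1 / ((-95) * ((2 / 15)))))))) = 152 / 3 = 50.67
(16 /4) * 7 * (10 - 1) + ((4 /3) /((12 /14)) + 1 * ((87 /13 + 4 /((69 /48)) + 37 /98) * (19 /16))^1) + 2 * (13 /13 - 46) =739487891 /4219488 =175.26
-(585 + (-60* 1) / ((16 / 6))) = -1125 / 2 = -562.50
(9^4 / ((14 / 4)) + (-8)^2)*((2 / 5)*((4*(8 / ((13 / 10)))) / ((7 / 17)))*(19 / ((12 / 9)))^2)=5996094480 / 637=9413021.16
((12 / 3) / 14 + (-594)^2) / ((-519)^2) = 2469854 / 1885527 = 1.31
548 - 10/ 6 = 1639/ 3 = 546.33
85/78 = 1.09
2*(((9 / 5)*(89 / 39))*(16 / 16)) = 534 / 65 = 8.22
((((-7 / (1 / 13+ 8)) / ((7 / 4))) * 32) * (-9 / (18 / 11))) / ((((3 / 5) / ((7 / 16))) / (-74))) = -42328 / 9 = -4703.11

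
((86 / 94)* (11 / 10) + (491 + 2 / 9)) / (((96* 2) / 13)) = 27067651 / 812160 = 33.33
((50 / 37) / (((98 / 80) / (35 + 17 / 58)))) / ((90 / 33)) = 14.28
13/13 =1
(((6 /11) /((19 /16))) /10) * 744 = 34.17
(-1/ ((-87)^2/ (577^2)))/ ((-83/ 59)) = 19642811/ 628227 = 31.27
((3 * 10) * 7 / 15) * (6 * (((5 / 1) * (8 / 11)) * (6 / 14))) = 1440 / 11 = 130.91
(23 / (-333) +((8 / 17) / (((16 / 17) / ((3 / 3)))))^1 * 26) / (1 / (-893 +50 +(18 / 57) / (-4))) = -22991887 / 2109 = -10901.80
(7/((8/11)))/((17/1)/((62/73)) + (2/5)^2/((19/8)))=103075/215076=0.48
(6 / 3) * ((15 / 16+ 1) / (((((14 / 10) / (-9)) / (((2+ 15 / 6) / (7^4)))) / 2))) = -12555 / 134456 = -0.09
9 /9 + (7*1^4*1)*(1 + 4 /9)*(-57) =-1726 /3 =-575.33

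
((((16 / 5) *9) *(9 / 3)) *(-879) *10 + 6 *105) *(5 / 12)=-632355 / 2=-316177.50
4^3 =64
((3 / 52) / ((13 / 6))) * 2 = 9 / 169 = 0.05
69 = 69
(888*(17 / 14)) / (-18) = -1258 / 21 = -59.90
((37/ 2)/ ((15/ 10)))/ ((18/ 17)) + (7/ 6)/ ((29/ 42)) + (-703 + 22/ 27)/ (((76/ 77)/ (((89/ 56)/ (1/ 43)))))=-2571004891/ 52896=-48604.90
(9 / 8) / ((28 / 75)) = 675 / 224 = 3.01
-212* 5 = -1060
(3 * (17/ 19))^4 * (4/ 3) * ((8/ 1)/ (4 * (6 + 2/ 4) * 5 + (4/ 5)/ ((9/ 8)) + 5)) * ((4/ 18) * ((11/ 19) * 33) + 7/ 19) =284679658080/ 15121536593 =18.83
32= 32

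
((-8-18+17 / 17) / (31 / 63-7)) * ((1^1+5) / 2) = 945 / 82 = 11.52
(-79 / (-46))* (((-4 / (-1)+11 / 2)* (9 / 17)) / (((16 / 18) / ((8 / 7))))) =121581 / 10948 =11.11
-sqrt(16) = -4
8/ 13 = 0.62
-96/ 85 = -1.13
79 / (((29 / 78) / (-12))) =-73944 / 29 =-2549.79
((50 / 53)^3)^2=15625000000 / 22164361129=0.70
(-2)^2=4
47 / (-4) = -47 / 4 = -11.75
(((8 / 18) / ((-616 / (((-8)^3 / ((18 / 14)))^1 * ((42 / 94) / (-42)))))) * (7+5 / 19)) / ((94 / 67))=-197248 / 12465387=-0.02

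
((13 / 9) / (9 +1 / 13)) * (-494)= -41743 / 531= -78.61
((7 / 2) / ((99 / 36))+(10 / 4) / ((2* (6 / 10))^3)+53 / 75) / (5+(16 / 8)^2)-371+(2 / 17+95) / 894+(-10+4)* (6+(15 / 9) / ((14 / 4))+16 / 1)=-9580798186063 / 18957985200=-505.37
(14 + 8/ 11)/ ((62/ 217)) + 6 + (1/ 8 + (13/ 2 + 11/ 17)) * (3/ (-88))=685737/ 11968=57.30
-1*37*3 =-111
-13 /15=-0.87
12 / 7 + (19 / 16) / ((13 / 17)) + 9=12.27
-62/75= -0.83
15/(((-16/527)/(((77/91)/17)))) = -5115/208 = -24.59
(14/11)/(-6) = -7/33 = -0.21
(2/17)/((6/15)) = 5/17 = 0.29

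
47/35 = 1.34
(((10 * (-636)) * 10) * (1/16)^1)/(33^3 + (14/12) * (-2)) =-11925/107804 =-0.11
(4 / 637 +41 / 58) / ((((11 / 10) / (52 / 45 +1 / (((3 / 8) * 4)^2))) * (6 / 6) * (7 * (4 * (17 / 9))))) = 474282 / 24181157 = 0.02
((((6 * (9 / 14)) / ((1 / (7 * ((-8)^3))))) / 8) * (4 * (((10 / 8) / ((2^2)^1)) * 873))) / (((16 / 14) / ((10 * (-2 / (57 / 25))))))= 274995000 / 19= 14473421.05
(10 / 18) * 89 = 49.44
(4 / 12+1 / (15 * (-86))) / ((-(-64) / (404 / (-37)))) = -0.06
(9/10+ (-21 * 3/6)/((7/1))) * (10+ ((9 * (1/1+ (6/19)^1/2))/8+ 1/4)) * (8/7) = -5268/665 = -7.92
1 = 1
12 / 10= 1.20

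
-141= -141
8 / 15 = 0.53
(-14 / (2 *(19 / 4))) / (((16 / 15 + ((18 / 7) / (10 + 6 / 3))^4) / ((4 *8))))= -516311040 / 11701549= -44.12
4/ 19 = 0.21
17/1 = 17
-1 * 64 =-64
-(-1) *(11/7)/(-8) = -11/56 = -0.20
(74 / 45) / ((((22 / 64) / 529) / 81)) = 11274048 / 55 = 204982.69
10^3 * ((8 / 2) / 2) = 2000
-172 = -172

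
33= 33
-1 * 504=-504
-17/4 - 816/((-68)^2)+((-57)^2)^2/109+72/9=717834555/7412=96847.62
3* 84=252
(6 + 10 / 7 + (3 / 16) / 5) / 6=4181 / 3360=1.24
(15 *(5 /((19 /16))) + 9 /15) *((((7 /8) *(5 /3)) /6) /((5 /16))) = 4711 /95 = 49.59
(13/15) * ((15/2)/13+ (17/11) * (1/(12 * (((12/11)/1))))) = 1301/2160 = 0.60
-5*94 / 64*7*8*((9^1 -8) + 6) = -11515 / 4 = -2878.75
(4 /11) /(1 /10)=40 /11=3.64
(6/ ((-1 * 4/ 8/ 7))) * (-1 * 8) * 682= 458304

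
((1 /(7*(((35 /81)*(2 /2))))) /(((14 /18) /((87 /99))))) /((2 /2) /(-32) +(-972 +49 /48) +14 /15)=-676512 /1756848401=-0.00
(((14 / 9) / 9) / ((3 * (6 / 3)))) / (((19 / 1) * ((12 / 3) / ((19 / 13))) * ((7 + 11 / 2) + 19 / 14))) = 49 / 1225692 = 0.00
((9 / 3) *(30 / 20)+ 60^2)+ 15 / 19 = 3605.29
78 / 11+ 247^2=671177 / 11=61016.09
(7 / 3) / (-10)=-7 / 30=-0.23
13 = 13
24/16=3/2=1.50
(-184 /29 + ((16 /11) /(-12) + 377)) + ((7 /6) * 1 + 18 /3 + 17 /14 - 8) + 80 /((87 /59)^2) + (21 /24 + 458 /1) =4040442467 /4662504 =866.58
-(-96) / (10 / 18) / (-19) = -864 / 95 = -9.09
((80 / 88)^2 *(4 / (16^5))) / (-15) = -5 / 23789568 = -0.00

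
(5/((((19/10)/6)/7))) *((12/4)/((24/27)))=14175/38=373.03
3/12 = 0.25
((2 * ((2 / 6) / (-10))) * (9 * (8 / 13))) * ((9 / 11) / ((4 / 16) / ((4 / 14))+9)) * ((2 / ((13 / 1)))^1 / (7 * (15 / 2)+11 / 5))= -6912 / 80332967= -0.00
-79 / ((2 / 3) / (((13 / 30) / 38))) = -1027 / 760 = -1.35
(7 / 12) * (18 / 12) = 7 / 8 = 0.88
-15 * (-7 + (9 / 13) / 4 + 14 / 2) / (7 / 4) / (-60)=9 / 364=0.02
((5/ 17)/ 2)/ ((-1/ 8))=-20/ 17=-1.18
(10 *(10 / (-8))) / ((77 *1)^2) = -25 / 11858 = -0.00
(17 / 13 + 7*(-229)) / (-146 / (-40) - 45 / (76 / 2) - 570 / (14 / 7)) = 7912360 / 1395719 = 5.67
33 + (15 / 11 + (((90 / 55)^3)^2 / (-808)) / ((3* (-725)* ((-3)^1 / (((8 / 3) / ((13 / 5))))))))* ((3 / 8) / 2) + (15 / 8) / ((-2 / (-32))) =341356642592319 / 5396458255760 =63.26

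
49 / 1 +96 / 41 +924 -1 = 39948 / 41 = 974.34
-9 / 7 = -1.29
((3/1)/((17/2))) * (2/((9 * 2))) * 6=4/17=0.24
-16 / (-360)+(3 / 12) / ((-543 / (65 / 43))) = 61289 / 1400940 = 0.04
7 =7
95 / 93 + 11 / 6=177 / 62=2.85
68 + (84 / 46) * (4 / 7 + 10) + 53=140.30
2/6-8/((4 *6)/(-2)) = 1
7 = 7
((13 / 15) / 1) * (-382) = -4966 / 15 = -331.07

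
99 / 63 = 1.57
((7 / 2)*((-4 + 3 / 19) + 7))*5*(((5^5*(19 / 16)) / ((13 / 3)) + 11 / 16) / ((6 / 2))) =7799225 / 494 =15787.90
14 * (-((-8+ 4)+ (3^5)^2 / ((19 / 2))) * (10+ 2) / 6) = -3304616 / 19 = -173927.16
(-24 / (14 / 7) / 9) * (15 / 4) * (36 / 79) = -180 / 79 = -2.28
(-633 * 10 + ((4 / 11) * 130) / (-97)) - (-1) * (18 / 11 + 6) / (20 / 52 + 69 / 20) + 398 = -6308855628 / 1063799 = -5930.50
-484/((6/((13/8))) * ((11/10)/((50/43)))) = -17875/129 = -138.57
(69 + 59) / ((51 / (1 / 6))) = 64 / 153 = 0.42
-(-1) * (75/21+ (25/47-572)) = -186838/329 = -567.90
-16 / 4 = -4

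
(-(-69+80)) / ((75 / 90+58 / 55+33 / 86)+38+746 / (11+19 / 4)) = -1638945 / 13057427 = -0.13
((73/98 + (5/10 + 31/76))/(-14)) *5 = -30775/52136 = -0.59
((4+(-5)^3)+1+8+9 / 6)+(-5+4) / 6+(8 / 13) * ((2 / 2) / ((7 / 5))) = -30092 / 273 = -110.23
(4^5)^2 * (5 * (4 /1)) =20971520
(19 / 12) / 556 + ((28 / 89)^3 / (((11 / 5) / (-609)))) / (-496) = 32441375431 / 1603911630288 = 0.02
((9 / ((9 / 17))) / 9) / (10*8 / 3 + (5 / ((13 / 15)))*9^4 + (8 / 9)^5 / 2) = 1449981 / 29077219987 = 0.00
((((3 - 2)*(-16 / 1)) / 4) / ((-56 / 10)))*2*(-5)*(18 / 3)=-42.86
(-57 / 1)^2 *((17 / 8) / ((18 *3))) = 6137 / 48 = 127.85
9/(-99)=-1/11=-0.09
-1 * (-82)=82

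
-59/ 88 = -0.67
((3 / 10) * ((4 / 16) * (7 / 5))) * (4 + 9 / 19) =357 / 760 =0.47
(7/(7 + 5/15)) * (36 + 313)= 7329/22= 333.14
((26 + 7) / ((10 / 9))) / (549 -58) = 297 / 4910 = 0.06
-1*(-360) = 360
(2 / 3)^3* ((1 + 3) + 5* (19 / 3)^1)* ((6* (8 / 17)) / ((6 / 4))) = 27392 / 1377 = 19.89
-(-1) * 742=742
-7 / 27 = -0.26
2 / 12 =1 / 6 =0.17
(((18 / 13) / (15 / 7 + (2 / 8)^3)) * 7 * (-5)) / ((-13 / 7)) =1975680 / 163423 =12.09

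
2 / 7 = 0.29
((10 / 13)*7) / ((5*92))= 7 / 598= 0.01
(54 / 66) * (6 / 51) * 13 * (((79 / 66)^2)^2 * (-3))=-506351053 / 65708808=-7.71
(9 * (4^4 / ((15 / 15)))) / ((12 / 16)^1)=3072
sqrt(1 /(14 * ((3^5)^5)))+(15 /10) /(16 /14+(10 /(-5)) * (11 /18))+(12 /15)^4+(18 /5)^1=-18613 /1250+sqrt(42) /22320522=-14.89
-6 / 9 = -2 / 3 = -0.67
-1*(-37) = 37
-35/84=-5/12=-0.42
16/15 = 1.07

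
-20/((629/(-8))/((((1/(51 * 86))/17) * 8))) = 640/23449749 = 0.00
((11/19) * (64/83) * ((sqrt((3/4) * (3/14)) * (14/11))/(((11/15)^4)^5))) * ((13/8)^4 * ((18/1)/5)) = 51285235032614650726318359375 * sqrt(14)/67899311488553416608638528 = 2826.12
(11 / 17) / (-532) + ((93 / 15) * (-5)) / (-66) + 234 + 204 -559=-35972873 / 298452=-120.53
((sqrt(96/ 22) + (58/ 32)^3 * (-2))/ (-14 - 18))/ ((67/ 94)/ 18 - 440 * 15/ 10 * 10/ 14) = -72215829/ 91474018304 + 2961 * sqrt(33)/ 122828882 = -0.00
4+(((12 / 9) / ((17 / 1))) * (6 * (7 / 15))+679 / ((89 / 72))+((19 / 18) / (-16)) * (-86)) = 609166397 / 1089360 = 559.20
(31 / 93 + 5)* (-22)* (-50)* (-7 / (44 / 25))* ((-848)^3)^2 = -26029939191426580480000 / 3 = -8676646397142193493333.33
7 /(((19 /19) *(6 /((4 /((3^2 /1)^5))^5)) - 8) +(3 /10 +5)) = 17920 /10768469815377788831546823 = 0.00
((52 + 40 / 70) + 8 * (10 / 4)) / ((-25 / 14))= -1016 / 25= -40.64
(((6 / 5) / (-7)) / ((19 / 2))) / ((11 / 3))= -36 / 7315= -0.00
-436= -436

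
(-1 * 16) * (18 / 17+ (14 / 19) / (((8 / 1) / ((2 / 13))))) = -72088 / 4199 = -17.17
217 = 217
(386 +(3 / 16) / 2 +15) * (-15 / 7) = -192525 / 224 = -859.49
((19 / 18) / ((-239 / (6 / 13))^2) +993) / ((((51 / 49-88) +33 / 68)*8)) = -7985033787535 / 5562915827638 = -1.44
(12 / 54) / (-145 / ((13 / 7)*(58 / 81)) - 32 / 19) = -988 / 492273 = -0.00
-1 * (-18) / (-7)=-18 / 7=-2.57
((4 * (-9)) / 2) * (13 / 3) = -78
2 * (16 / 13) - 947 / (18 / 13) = -159467 / 234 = -681.48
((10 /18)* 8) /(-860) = -2 /387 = -0.01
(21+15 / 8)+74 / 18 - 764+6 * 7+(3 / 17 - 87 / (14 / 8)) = -6379319 / 8568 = -744.55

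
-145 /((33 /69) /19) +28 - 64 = -63761 /11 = -5796.45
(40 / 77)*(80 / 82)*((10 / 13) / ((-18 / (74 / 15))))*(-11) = 118400 / 100737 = 1.18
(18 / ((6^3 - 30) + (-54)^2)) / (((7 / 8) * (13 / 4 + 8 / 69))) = 6624 / 3362051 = 0.00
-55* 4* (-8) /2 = 880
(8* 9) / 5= 72 / 5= 14.40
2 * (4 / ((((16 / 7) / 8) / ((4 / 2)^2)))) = 112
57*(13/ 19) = 39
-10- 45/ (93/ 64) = -1270/ 31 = -40.97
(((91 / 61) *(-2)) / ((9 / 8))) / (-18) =728 / 4941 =0.15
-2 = -2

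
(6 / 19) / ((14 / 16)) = 48 / 133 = 0.36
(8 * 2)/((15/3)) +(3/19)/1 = 319/95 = 3.36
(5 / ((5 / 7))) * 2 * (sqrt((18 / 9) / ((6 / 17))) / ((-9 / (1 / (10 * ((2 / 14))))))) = -49 * sqrt(51) / 135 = -2.59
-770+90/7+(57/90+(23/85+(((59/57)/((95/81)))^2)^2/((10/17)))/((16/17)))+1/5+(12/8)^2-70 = -29341144293948458381/35665482386100000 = -822.68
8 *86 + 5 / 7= 4821 / 7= 688.71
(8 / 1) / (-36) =-2 / 9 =-0.22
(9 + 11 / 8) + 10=163 / 8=20.38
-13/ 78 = -1/ 6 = -0.17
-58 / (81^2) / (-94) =29 / 308367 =0.00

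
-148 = -148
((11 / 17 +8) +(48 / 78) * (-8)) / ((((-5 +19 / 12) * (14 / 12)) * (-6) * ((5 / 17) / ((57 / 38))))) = 14814 / 18655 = 0.79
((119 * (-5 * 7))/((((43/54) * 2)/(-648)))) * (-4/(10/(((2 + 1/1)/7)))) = -12492144/43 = -290514.98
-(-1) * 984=984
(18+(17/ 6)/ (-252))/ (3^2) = 27199/ 13608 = 2.00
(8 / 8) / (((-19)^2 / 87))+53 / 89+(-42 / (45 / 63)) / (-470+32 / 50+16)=58640369 / 60691681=0.97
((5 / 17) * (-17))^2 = 25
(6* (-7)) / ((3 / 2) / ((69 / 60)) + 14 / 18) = -8694 / 431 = -20.17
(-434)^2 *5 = 941780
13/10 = 1.30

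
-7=-7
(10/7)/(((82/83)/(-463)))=-192145/287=-669.49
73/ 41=1.78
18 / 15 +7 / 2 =47 / 10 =4.70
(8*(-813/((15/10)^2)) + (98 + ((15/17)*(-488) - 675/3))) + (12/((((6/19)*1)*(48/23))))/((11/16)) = -3421.77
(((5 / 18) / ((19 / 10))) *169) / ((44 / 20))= 21125 / 1881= 11.23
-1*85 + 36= -49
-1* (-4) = 4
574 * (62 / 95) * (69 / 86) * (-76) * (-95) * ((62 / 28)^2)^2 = 52167790.88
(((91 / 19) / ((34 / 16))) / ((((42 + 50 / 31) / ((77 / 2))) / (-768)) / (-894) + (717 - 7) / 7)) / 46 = 37284863616 / 77183034528781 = 0.00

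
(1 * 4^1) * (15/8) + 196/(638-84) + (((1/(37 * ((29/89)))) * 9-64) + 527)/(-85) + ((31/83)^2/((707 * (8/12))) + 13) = 378944184000685/24609569181911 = 15.40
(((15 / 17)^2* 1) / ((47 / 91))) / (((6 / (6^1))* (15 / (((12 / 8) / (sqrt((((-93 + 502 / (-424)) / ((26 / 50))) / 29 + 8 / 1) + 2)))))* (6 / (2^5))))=4368* sqrt(5995598765) / 815156579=0.41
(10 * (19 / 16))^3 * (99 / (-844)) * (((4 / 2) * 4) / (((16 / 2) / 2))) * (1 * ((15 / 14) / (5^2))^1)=-50928075 / 3024896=-16.84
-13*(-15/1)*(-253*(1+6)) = -345345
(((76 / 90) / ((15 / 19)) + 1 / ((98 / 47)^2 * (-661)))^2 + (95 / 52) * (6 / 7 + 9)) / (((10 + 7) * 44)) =415595284265271560267 / 16231813063136503560000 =0.03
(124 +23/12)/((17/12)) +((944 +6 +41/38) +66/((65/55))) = 9202591/8398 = 1095.81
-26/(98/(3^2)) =-117/49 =-2.39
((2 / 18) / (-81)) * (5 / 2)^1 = -5 / 1458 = -0.00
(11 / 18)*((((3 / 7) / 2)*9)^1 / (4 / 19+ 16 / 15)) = 9405 / 10192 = 0.92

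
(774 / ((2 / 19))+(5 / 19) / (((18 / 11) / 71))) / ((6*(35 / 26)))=911.79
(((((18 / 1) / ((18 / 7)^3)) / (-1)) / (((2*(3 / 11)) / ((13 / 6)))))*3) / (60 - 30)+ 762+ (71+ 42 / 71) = 6899855921 / 8281440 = 833.17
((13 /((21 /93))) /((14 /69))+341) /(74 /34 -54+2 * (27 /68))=-208165 /17003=-12.24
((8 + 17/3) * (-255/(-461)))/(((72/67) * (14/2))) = 1.00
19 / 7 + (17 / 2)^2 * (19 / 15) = 39577 / 420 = 94.23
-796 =-796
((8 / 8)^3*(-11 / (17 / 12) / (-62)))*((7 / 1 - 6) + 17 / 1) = 1188 / 527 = 2.25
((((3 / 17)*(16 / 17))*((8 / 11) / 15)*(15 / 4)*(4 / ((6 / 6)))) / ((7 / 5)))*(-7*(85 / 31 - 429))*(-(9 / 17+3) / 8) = -190281600 / 1675333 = -113.58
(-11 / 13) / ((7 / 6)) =-66 / 91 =-0.73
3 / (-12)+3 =11 / 4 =2.75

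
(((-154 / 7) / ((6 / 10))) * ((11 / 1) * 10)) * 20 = -242000 / 3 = -80666.67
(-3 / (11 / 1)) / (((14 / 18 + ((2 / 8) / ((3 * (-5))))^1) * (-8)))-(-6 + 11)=-14935 / 3014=-4.96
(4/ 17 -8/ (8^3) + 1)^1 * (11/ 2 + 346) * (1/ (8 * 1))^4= 0.10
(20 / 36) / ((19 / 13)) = 65 / 171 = 0.38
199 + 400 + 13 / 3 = 1810 / 3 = 603.33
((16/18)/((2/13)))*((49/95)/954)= 1274/407835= 0.00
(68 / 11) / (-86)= -34 / 473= -0.07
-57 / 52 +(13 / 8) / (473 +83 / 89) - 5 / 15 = -6255719 / 4386720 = -1.43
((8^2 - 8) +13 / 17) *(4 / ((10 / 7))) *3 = 8106 / 17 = 476.82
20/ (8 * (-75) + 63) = -20/ 537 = -0.04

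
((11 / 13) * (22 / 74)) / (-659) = -121 / 316979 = -0.00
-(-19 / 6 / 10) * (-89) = -1691 / 60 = -28.18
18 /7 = 2.57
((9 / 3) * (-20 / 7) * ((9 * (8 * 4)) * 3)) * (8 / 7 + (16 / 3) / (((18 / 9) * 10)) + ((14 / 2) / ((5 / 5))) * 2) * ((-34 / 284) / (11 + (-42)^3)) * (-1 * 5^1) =237651840 / 257713883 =0.92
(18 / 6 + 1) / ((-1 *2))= -2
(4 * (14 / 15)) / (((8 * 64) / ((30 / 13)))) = 7 / 416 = 0.02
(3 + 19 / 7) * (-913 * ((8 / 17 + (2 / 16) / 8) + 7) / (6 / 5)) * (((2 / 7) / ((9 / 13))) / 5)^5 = -122714564258 / 984166238475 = -0.12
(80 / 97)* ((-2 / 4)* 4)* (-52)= 85.77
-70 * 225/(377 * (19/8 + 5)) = -126000/22243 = -5.66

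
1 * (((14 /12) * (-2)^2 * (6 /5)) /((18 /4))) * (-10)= -112 /9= -12.44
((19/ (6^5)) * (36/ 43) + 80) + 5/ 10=747703/ 9288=80.50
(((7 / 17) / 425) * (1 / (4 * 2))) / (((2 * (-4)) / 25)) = -7 / 18496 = -0.00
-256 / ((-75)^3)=0.00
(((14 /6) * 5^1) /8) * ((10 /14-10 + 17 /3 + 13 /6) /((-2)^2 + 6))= -61 /288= -0.21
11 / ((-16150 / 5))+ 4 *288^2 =1071636469 / 3230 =331776.00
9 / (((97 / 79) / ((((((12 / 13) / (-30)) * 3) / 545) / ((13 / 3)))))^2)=18198756 / 1995491540355625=0.00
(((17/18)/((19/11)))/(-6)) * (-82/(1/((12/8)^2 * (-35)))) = -268345/456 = -588.48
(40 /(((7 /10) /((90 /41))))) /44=9000 /3157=2.85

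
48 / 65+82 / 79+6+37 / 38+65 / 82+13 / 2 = 128347721 / 8000330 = 16.04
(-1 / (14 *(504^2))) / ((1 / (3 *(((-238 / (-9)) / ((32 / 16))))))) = -17 / 1524096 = -0.00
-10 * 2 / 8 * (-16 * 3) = 120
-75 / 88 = -0.85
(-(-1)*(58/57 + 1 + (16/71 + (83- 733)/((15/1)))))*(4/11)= -221724/14839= -14.94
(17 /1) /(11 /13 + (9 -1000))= -221 /12872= -0.02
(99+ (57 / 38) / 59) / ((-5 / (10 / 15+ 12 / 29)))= -36613 / 1711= -21.40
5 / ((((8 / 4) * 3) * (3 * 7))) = 0.04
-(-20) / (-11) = -1.82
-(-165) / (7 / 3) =495 / 7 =70.71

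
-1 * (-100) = 100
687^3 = 324242703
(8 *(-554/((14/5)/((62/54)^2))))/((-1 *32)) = 1330985/20412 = 65.21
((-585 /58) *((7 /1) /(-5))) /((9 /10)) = 455 /29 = 15.69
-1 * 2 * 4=-8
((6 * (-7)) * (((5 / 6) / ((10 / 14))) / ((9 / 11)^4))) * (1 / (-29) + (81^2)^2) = -895581046193372 / 190269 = -4706920445.23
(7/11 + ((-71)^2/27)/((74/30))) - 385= -1130669/3663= -308.67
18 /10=1.80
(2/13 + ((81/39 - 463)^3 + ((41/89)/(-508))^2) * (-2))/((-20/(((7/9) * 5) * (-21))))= 799705691.94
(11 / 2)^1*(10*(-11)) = -605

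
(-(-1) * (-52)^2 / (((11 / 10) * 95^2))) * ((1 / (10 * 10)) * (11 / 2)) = 676 / 45125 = 0.01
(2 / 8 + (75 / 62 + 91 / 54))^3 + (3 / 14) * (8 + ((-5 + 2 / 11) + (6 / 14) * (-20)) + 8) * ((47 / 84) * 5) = 4625588700682837 / 141593446564416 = 32.67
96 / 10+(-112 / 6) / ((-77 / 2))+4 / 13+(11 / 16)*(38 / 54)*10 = 2352199 / 154440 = 15.23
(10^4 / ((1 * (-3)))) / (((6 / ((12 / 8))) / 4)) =-10000 / 3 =-3333.33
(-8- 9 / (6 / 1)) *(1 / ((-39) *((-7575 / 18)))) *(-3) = 57 / 32825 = 0.00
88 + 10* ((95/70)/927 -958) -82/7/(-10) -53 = -309649043/32445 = -9543.81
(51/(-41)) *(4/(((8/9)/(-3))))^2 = -37179/164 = -226.70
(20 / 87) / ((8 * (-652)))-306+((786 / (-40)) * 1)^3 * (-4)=852086045467 / 28362000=30043.23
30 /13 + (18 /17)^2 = 12882 /3757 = 3.43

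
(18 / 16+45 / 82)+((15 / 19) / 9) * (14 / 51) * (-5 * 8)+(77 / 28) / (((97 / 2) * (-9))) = 21712993 / 30829704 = 0.70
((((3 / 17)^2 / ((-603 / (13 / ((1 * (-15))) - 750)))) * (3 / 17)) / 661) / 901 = 11263 / 980207049655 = 0.00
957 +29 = 986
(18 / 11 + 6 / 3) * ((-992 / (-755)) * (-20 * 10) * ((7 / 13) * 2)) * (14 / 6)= -155545600 / 64779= -2401.17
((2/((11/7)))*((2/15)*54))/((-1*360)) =-7/275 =-0.03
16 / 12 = 4 / 3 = 1.33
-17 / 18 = -0.94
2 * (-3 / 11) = -6 / 11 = -0.55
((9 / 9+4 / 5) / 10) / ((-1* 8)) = -9 / 400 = -0.02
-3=-3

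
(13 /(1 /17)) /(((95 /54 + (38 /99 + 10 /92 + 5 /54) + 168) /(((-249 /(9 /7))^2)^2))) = 12742285164154546 /6981735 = 1825088629.71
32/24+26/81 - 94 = -92.35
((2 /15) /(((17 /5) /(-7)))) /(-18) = 7 /459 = 0.02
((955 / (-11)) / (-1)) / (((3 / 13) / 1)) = 12415 / 33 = 376.21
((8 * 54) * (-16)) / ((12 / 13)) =-7488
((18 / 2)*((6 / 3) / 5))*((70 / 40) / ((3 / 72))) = 756 / 5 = 151.20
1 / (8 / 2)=1 / 4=0.25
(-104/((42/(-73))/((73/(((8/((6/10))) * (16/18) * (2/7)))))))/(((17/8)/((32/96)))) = 207831/340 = 611.27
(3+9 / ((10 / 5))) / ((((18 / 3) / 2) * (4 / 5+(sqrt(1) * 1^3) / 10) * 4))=25 / 36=0.69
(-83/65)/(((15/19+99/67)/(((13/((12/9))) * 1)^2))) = -316977/5920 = -53.54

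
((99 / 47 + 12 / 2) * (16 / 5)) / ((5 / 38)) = 231648 / 1175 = 197.15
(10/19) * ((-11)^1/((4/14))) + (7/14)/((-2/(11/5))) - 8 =-10949/380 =-28.81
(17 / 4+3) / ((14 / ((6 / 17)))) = 87 / 476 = 0.18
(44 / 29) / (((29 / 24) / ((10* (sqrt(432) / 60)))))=2112* sqrt(3) / 841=4.35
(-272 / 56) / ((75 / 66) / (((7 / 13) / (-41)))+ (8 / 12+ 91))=-2244 / 2375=-0.94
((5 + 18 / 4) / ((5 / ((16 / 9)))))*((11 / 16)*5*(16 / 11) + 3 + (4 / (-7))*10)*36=9728 / 35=277.94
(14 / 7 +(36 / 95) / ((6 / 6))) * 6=1356 / 95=14.27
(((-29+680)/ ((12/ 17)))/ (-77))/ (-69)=527/ 3036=0.17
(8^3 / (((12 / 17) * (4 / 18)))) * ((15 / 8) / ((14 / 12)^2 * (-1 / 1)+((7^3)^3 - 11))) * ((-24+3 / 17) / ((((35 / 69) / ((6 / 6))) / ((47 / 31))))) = -3404371680 / 315242281319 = -0.01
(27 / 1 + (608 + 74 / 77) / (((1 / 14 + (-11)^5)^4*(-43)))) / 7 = 36673087179399140877382683979 / 9507837416881258745995516119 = 3.86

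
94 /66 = 47 /33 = 1.42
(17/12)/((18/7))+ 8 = 1847/216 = 8.55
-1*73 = -73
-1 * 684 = -684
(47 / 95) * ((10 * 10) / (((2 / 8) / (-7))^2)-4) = 38785.39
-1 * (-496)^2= -246016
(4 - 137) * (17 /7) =-323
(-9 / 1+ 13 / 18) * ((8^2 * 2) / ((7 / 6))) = -19072 / 21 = -908.19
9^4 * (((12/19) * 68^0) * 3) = 236196/19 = 12431.37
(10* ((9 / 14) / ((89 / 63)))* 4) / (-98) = -810 / 4361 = -0.19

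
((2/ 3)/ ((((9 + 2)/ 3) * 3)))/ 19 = 2/ 627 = 0.00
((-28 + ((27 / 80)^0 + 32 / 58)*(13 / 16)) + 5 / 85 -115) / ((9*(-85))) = 24835 / 134096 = 0.19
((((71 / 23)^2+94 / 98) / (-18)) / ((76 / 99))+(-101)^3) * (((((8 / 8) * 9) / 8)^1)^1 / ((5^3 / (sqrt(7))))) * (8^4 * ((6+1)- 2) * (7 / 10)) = -1169101638196992 * sqrt(7) / 8794625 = -351709389.77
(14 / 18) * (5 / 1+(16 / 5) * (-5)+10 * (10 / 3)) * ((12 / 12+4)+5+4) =6566 / 27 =243.19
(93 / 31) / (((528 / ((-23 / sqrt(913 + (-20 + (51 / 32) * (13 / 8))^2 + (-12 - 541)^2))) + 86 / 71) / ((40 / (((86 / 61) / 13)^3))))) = -7.40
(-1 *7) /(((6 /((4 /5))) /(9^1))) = -42 /5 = -8.40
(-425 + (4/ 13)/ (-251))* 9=-12481011/ 3263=-3825.01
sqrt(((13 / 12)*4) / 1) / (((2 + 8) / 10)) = sqrt(39) / 3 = 2.08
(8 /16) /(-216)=-1 /432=-0.00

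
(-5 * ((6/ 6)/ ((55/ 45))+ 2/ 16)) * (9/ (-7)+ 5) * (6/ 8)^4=-436995/ 78848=-5.54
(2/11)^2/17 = 4/2057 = 0.00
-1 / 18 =-0.06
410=410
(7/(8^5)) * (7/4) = 49/131072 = 0.00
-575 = -575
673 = 673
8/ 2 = 4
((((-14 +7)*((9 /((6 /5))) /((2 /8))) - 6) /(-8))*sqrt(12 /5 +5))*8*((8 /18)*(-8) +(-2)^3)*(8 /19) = -19968*sqrt(185) /95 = -2858.89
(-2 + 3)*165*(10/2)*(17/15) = 935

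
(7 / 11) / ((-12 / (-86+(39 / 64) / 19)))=731759 / 160512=4.56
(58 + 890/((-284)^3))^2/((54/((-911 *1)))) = -44666438147986519439/787048144410624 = -56751.85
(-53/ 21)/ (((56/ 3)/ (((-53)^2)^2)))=-1066825.24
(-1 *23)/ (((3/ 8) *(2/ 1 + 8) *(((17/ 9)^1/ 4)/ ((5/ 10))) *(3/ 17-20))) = 552/ 1685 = 0.33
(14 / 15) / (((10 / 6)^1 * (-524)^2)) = 0.00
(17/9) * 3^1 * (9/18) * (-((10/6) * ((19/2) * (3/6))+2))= -28.10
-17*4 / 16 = -17 / 4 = -4.25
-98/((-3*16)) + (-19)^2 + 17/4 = 8815/24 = 367.29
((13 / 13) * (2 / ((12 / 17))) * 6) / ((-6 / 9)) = -51 / 2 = -25.50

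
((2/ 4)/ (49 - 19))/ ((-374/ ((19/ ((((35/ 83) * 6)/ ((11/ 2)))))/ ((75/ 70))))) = -1577/ 918000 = -0.00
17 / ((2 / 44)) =374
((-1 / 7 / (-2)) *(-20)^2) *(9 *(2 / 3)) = 1200 / 7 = 171.43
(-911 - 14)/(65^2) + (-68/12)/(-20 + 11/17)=12322/166803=0.07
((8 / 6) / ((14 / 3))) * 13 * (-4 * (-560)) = 8320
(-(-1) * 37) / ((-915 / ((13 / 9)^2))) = -6253 / 74115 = -0.08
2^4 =16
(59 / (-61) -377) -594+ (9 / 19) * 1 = -1125961 / 1159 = -971.49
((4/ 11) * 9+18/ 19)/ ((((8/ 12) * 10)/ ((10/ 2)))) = 1323/ 418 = 3.17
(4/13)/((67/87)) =348/871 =0.40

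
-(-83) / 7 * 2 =166 / 7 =23.71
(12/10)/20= 3/50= 0.06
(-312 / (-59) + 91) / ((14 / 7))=5681 / 118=48.14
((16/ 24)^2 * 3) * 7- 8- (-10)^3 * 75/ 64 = 28157/ 24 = 1173.21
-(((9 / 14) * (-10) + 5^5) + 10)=-21900 / 7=-3128.57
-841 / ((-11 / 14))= 1070.36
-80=-80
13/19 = 0.68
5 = 5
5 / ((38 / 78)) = 195 / 19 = 10.26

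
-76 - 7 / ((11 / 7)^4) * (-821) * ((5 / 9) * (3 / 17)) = 12244219 / 746691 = 16.40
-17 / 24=-0.71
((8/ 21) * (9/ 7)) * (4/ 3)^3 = 512/ 441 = 1.16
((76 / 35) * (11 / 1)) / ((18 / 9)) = 418 / 35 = 11.94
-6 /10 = -0.60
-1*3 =-3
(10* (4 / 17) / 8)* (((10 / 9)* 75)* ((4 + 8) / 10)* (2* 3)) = 3000 / 17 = 176.47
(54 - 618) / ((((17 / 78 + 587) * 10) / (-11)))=241956 / 229015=1.06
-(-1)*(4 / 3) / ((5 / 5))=4 / 3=1.33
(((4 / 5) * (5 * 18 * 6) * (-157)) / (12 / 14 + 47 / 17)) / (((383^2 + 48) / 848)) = -6844255488 / 63243647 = -108.22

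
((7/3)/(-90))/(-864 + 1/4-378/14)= 2/68715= 0.00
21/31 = 0.68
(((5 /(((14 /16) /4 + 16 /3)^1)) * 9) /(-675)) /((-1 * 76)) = 8 /50635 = 0.00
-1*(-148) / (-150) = -74 / 75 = -0.99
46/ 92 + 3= 7/ 2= 3.50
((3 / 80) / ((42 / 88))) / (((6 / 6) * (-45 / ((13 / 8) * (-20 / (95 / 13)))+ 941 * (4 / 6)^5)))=451737 / 770624120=0.00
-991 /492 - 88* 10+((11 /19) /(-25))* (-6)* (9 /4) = -206053663 /233700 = -881.70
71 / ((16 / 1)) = 71 / 16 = 4.44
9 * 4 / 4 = 9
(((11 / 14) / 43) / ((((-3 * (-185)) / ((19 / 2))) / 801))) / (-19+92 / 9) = -502227 / 17596460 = -0.03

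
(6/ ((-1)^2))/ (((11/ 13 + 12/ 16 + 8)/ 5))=1560/ 499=3.13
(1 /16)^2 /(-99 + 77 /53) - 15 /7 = -19853171 /9264640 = -2.14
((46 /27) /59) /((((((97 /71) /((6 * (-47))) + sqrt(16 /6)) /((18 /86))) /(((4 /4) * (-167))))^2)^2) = 7735621475340425487429881772311537940990859776 * sqrt(6) /263417806730195566382446004400972913269036875 + 1596798238937921879034390477116822516020135015584 /263417806730195566382446004400972913269036875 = 6133.78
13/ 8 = 1.62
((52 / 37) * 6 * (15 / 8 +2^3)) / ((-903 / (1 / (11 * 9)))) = -1027 / 1102563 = -0.00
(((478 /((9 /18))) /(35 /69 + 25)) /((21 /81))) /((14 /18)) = 185.87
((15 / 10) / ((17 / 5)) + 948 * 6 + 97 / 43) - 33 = 8271553 / 1462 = 5657.70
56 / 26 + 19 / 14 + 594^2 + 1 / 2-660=32048381 / 91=352180.01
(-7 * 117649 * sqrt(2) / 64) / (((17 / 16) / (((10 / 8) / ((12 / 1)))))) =-4117715 * sqrt(2) / 3264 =-1784.11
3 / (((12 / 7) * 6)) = 7 / 24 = 0.29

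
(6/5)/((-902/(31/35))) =-93/78925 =-0.00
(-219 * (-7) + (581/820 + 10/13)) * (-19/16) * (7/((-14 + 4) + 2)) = 2175551889/1364480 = 1594.42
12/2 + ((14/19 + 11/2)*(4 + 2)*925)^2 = 1198161794.43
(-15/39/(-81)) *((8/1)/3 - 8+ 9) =0.02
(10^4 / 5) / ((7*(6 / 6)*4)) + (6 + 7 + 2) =605 / 7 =86.43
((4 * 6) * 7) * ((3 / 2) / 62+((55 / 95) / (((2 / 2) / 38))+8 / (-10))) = 552678 / 155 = 3565.66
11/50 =0.22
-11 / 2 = -5.50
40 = 40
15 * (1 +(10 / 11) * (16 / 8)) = 465 / 11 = 42.27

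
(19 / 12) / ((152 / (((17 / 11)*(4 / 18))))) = 17 / 4752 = 0.00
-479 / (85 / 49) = -23471 / 85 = -276.13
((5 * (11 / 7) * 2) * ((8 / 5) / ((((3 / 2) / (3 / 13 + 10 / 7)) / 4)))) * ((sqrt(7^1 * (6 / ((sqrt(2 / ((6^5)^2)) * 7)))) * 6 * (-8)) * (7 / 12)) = -30615552 * 2^(3 / 4) / 91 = -565813.36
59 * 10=590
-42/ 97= -0.43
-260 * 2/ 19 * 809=-420680/ 19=-22141.05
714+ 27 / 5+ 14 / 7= 3607 / 5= 721.40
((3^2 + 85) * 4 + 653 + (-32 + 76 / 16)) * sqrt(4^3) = 8014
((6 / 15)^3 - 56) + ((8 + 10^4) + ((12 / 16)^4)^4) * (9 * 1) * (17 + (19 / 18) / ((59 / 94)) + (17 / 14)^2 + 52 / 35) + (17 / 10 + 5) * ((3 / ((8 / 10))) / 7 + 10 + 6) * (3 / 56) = 1728841344941412831761 / 886910746624000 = 1949284.47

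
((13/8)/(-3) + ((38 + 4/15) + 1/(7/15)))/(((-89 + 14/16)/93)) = -42.07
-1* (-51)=51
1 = 1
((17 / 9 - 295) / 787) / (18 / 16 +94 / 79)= -1667216 / 10362429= -0.16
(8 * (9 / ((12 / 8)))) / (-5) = -48 / 5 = -9.60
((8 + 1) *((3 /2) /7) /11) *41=1107 /154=7.19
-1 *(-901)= 901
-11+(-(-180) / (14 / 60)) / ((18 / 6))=1723 / 7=246.14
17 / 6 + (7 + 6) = 95 / 6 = 15.83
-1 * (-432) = 432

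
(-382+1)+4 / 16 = -380.75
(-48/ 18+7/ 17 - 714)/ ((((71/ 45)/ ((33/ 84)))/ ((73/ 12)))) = -146663935/ 135184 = -1084.92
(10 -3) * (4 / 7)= 4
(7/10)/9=7/90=0.08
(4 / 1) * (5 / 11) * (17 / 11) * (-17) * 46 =-265880 / 121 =-2197.36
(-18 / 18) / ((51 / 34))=-2 / 3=-0.67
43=43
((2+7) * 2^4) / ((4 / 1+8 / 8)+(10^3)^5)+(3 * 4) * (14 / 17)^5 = 4.55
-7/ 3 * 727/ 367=-5089/ 1101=-4.62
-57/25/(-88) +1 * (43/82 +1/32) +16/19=9759437/6855200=1.42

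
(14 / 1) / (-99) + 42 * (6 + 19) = 103936 / 99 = 1049.86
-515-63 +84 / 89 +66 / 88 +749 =61479 / 356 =172.69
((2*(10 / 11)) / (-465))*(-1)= 4 / 1023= 0.00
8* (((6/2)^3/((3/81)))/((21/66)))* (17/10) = 1090584/35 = 31159.54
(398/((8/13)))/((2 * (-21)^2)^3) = 2587/2744515872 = 0.00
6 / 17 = 0.35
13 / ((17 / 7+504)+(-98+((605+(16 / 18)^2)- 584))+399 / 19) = 7371 / 255841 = 0.03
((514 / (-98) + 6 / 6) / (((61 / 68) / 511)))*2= -2065024 / 427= -4836.12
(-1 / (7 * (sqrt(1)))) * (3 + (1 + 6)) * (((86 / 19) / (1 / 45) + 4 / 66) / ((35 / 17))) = -4343432 / 30723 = -141.37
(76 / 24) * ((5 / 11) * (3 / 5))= 19 / 22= 0.86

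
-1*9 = -9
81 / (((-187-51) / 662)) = -26811 / 119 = -225.30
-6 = -6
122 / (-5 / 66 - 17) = -8052 / 1127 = -7.14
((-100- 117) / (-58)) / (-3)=-217 / 174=-1.25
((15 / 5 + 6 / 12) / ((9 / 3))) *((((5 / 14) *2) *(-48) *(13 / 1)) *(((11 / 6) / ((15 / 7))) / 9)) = -4004 / 81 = -49.43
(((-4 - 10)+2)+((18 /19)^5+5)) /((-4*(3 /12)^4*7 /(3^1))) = 2965080000 /17332693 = 171.07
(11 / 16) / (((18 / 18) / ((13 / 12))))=143 / 192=0.74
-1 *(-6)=6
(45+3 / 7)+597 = 4497 / 7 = 642.43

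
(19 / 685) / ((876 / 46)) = 0.00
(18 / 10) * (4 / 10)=18 / 25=0.72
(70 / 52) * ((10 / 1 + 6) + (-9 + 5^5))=54810 / 13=4216.15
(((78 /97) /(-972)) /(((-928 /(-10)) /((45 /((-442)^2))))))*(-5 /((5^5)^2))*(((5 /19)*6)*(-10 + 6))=-1 /150600284250000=-0.00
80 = 80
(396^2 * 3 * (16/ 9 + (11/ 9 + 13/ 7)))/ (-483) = -5331744/ 1127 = -4730.92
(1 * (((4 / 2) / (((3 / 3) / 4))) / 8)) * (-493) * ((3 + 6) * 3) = -13311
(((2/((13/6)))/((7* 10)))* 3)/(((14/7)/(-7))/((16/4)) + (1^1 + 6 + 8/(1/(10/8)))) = 12/5135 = 0.00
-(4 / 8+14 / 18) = -23 / 18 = -1.28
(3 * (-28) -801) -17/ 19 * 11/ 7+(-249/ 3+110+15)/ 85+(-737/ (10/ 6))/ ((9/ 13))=-51708343/ 33915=-1524.65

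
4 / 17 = 0.24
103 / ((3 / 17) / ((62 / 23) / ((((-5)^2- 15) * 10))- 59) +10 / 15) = 155.20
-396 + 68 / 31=-393.81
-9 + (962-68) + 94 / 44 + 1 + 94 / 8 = 39595 / 44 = 899.89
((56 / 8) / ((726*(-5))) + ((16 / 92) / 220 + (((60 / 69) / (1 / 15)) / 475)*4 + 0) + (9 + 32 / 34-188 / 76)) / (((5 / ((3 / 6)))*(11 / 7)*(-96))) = -57206597 / 11390974848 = -0.01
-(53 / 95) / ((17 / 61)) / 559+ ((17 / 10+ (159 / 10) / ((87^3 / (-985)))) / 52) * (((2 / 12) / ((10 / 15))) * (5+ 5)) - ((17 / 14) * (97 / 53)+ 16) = -2668028535151541 / 147036360031470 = -18.15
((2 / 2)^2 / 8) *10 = 5 / 4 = 1.25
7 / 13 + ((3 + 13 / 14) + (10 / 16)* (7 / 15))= 10393 / 2184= 4.76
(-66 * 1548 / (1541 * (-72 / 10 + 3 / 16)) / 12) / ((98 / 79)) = 815280 / 1283653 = 0.64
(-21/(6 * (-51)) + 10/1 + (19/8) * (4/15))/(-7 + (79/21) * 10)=19103/54655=0.35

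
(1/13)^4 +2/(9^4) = 0.00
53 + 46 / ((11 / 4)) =767 / 11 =69.73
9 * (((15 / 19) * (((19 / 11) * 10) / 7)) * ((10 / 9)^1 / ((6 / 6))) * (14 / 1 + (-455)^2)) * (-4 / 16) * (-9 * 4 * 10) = 3992895000 / 11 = 362990454.55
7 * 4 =28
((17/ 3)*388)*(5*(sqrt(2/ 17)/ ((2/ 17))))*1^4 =16490*sqrt(34)/ 3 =32050.80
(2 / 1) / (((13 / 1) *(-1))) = -2 / 13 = -0.15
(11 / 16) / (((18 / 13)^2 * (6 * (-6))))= -1859 / 186624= -0.01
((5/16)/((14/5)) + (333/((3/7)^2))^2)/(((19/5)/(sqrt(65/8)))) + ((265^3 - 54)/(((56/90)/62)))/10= 3681405405 * sqrt(130)/17024 + 5192070309/28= 187896688.65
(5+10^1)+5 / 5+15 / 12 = 69 / 4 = 17.25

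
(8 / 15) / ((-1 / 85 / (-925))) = 125800 / 3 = 41933.33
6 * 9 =54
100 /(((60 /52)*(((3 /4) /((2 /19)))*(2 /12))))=72.98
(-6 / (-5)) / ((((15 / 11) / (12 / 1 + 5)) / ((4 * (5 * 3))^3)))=3231360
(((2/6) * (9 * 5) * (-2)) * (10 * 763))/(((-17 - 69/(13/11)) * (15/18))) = 25506/7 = 3643.71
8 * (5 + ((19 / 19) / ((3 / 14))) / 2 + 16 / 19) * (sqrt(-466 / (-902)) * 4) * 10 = 1880.40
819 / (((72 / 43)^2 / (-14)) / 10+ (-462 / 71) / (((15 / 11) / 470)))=-3763112535 / 10305049756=-0.37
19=19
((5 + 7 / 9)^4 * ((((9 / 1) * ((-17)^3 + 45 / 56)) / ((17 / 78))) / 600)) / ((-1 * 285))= 817091138552 / 618100875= 1321.94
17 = 17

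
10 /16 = 5 /8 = 0.62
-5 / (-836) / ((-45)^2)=1 / 338580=0.00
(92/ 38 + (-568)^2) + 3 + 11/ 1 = 6130168/ 19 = 322640.42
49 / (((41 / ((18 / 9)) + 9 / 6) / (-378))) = -9261 / 11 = -841.91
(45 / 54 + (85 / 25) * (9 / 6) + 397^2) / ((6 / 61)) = 72108832 / 45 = 1602418.49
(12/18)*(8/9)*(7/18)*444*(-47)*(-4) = 1558144/81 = 19236.35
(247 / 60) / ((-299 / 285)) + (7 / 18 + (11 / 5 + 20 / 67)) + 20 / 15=82331 / 277380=0.30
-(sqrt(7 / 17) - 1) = 1 - sqrt(119) / 17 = 0.36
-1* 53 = -53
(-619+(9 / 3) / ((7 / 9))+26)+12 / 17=-70024 / 119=-588.44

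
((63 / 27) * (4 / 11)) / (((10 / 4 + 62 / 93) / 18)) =1008 / 209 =4.82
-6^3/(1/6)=-1296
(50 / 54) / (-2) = -25 / 54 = -0.46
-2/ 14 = -1/ 7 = -0.14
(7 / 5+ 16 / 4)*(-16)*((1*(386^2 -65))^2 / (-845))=9581951272752 / 4225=2267917461.01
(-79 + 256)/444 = 59/148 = 0.40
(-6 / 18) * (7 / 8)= -7 / 24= -0.29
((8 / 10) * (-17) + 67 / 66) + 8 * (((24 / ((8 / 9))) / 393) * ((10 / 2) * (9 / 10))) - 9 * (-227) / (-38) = -26232391 / 410685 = -63.87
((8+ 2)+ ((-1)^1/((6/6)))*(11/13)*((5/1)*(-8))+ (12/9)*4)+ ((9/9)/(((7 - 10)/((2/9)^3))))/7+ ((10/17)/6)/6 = 332883865/6766578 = 49.20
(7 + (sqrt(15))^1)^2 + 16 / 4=14 * sqrt(15) + 68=122.22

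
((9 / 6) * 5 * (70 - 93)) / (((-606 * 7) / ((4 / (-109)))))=-115 / 77063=-0.00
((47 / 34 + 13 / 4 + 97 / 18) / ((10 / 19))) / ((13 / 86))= 5010661 / 39780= 125.96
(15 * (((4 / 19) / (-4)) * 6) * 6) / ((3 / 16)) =-151.58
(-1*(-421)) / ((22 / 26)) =5473 / 11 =497.55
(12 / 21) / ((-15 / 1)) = -4 / 105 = -0.04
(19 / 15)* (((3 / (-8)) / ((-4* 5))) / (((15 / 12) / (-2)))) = -19 / 500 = -0.04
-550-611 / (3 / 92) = -57862 / 3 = -19287.33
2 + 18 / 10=3.80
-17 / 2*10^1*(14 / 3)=-1190 / 3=-396.67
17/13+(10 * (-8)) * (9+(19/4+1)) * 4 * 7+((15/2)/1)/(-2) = -1718207/52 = -33042.44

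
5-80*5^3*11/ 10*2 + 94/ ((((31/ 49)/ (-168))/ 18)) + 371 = -14598888/ 31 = -470931.87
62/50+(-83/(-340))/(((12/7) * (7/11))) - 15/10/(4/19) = -115489/20400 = -5.66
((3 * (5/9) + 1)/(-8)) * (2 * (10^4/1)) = -20000/3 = -6666.67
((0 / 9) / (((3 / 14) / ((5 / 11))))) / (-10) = 0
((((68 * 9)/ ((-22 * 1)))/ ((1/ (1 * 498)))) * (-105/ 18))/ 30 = 29631/ 11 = 2693.73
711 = 711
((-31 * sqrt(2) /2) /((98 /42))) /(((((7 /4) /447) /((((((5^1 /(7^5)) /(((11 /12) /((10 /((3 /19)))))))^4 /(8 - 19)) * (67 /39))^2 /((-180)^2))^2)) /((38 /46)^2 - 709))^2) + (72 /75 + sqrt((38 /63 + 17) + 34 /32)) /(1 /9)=-4868359517610661515811801016558318373305527961155396980327430419097025773568000000000000000000000000000000000000000000000000000000000000 * sqrt(2) /67678376305397028454739060065704388711309629642283141065896334924044230853373927457993335128742390238462448506481954223747525144910708083872802660192479935586666957721441741158517596936584755235412073741 + 216 /25 + 3 * sqrt(131705) /28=47.52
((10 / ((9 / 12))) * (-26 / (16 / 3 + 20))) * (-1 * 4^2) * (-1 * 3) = -12480 / 19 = -656.84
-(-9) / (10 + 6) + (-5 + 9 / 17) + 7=841 / 272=3.09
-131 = -131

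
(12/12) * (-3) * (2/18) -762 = -2287/3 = -762.33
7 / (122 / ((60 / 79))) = 210 / 4819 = 0.04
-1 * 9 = -9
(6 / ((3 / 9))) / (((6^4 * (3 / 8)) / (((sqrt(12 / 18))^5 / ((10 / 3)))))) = 2 * sqrt(6) / 1215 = 0.00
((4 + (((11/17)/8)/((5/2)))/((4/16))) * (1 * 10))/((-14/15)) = -5265/119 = -44.24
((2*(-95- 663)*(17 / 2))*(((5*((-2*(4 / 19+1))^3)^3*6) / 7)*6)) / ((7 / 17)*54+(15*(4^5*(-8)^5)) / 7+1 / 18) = -654534501383332335329280 / 49698679665372104109607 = -13.17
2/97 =0.02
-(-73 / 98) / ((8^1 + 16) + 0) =0.03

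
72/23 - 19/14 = 571/322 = 1.77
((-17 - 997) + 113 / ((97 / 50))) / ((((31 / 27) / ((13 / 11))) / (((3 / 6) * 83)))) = -122766462 / 3007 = -40826.89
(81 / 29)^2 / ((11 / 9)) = 59049 / 9251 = 6.38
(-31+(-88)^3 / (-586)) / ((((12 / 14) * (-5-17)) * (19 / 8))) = -1547714 / 61237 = -25.27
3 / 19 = 0.16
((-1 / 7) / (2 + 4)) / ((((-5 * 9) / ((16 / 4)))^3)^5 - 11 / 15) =2684354560 / 659746364439030386633198573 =0.00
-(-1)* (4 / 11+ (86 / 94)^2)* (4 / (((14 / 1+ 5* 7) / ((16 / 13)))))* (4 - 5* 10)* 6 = -515347200 / 15478463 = -33.29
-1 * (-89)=89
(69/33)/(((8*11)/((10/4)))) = 115/1936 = 0.06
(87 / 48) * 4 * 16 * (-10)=-1160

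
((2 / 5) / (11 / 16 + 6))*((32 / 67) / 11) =1024 / 394295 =0.00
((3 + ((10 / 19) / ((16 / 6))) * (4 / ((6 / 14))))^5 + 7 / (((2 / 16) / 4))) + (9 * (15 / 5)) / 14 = 100103314385 / 34665386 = 2887.70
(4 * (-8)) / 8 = -4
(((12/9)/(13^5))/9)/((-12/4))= -4/30074733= -0.00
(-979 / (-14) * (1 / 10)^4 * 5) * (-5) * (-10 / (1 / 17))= 16643 / 560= 29.72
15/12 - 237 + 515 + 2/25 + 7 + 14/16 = 57441/200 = 287.20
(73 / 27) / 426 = 73 / 11502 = 0.01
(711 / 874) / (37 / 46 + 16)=711 / 14687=0.05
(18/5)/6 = 3/5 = 0.60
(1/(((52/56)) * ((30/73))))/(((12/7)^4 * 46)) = 1226911/186001920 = 0.01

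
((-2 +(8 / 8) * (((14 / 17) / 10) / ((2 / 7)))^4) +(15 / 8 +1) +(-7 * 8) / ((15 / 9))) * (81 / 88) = -2213445078369 / 73498480000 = -30.12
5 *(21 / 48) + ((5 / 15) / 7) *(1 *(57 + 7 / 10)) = 8291 / 1680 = 4.94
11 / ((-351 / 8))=-88 / 351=-0.25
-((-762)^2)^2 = -337147454736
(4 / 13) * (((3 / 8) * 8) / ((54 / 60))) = 40 / 39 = 1.03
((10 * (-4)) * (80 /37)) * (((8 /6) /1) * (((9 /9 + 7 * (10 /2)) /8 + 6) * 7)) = -313600 /37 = -8475.68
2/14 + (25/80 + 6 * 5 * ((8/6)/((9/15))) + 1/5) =113101/1680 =67.32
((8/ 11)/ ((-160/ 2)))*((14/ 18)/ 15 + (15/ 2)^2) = -30403/ 59400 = -0.51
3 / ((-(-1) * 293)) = 3 / 293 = 0.01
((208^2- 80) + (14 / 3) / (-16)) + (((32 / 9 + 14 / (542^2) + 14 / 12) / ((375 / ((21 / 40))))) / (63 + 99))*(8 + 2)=2311990515432293 / 53538489000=43183.71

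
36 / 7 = 5.14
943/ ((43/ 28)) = 26404/ 43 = 614.05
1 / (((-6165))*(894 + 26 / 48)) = -8 / 44118795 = -0.00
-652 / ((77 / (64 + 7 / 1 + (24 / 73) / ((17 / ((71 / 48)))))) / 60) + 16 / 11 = -3448152088 / 95557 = -36084.77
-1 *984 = -984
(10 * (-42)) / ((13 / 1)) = -420 / 13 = -32.31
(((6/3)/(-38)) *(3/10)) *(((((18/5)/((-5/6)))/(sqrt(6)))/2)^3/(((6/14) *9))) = 1701 *sqrt(6)/1484375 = 0.00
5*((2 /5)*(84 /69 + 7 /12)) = 497 /138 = 3.60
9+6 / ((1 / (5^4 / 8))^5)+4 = 286102295134867 / 16384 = 17462298287.04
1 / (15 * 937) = 1 / 14055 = 0.00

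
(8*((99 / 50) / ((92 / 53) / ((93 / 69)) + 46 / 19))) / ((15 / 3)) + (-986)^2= 2345060336822 / 2412125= 972196.85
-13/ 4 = -3.25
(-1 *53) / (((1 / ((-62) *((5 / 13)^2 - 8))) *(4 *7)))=-2180261 / 2366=-921.50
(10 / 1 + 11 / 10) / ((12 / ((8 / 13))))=37 / 65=0.57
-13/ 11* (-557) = 7241/ 11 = 658.27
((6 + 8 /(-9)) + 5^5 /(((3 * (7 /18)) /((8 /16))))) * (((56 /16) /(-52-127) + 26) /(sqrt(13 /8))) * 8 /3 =6302134376 * sqrt(26) /439803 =73066.14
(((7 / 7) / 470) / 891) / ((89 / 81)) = 1 / 460130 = 0.00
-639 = -639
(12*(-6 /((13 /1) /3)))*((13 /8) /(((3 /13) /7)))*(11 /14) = -1287 /2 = -643.50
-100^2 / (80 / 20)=-2500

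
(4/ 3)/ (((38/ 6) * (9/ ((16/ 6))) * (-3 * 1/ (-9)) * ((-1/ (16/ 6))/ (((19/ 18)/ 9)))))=-128/ 2187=-0.06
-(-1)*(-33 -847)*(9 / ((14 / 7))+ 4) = -7480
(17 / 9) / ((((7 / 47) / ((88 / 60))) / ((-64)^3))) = -4607967232 / 945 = -4876155.80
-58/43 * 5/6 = -145/129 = -1.12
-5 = -5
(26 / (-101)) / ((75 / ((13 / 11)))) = -338 / 83325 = -0.00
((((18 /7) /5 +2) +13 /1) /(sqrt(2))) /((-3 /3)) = -543 * sqrt(2) /70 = -10.97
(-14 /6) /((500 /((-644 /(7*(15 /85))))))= 2737 /1125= 2.43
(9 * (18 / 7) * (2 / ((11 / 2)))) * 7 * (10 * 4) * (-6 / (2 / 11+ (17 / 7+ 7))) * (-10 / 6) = 2451.89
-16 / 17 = -0.94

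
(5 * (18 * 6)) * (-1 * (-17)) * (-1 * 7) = -64260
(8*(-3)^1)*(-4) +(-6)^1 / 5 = 474 / 5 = 94.80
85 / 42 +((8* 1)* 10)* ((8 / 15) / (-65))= 3733 / 2730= 1.37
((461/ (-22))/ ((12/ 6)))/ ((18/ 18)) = -461/ 44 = -10.48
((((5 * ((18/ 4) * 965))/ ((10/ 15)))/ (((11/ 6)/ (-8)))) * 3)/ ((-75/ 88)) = 500256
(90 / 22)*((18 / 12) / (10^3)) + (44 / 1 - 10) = 149627 / 4400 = 34.01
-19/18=-1.06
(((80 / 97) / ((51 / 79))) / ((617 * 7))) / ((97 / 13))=82160 / 2072511021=0.00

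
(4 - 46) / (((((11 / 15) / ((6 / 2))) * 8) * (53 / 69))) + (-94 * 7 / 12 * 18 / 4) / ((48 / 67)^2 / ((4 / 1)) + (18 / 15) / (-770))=-840636843515 / 425719426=-1974.63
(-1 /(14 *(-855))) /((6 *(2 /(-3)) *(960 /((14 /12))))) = -1 /39398400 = -0.00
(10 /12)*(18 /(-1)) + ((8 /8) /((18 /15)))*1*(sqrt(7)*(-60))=-50*sqrt(7) - 15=-147.29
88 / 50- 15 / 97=3893 / 2425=1.61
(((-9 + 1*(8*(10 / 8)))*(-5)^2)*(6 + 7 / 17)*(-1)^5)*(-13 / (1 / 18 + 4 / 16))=1275300 / 187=6819.79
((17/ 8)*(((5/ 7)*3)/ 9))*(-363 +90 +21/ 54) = -59585/ 432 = -137.93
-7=-7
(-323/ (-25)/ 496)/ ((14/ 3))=969/ 173600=0.01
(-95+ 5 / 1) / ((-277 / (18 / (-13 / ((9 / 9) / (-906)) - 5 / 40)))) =12960 / 26099771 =0.00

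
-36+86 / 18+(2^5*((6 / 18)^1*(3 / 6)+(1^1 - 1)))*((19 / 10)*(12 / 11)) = -9983 / 495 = -20.17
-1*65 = -65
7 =7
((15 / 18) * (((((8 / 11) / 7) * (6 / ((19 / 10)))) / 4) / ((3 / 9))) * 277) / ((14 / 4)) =166200 / 10241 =16.23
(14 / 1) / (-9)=-14 / 9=-1.56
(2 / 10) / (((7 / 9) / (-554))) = -142.46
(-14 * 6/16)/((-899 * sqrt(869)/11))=0.00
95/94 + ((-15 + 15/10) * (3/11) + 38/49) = -48023/25333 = -1.90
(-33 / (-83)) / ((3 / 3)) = 33 / 83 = 0.40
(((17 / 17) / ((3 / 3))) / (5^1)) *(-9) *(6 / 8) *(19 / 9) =-2.85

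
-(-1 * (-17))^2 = -289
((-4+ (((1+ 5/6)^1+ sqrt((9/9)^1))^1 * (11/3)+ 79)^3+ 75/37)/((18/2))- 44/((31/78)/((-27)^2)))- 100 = -1446.40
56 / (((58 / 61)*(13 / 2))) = 3416 / 377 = 9.06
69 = 69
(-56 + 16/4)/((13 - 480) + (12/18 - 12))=156/1435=0.11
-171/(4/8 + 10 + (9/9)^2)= -342/23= -14.87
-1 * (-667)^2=-444889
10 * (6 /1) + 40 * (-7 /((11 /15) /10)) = -41340 /11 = -3758.18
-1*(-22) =22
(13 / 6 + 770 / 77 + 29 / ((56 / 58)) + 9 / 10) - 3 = 16843 / 420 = 40.10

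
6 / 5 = 1.20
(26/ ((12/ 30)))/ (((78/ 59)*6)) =295/ 36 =8.19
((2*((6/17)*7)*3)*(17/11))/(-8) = -63/22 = -2.86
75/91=0.82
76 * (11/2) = 418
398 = 398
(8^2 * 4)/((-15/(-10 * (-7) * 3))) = -3584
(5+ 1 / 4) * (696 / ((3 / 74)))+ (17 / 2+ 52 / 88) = 991552 / 11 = 90141.09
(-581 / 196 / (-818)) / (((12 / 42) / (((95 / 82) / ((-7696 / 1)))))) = -7885 / 4129735168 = -0.00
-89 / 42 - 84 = -3617 / 42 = -86.12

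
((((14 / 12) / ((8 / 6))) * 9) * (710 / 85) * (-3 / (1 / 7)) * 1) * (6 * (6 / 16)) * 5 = -4226985 / 272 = -15540.39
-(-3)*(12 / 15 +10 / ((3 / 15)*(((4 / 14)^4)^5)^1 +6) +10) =223817306964886597461 / 5984419972323521515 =37.40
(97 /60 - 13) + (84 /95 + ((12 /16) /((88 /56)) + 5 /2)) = -23581 /3135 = -7.52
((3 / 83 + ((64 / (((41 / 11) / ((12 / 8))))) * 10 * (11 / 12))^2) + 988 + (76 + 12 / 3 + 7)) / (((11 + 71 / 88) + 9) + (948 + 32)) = 697601649184 / 12287930133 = 56.77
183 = 183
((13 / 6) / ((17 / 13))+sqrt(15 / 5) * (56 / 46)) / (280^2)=169 / 7996800+sqrt(3) / 64400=0.00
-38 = -38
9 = 9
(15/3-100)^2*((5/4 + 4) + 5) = 370025/4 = 92506.25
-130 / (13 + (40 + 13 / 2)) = -260 / 119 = -2.18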